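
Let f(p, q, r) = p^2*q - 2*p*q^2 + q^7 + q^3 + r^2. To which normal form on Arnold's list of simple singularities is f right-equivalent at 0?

D_{8}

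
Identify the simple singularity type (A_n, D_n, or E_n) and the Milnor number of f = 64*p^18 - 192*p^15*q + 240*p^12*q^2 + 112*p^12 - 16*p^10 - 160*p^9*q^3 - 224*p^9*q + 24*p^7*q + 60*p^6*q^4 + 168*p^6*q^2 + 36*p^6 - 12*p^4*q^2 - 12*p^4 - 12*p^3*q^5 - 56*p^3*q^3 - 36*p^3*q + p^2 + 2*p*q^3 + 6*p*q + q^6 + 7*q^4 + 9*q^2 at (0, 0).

Type A3, Milnor number mu = 3.

The Hessian of f at 0 is [[2, 6], [6, 18]] with rank 1, so corank 1. A Groebner basis of the Jacobian ideal J(f) in C{p,q} is {q^3, p + 3*q}; counting standard monomials gives mu = 3. Corank 1: A-series; mu = 3 gives A_3.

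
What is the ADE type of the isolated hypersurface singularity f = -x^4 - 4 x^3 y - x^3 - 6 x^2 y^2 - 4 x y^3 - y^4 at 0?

E6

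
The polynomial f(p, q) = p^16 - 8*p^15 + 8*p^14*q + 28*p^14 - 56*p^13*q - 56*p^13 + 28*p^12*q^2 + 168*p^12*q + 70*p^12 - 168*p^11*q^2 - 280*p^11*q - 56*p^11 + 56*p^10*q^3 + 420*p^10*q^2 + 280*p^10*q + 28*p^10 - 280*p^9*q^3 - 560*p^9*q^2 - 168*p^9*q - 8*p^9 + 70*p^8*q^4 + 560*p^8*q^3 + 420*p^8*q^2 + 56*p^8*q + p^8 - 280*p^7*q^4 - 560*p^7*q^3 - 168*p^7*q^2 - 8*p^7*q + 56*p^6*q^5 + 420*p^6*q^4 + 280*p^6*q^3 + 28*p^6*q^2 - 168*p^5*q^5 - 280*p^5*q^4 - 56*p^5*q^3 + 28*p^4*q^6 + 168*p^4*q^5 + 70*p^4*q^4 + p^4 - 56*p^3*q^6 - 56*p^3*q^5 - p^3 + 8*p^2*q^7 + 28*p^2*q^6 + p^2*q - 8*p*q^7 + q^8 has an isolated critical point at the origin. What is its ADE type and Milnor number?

The Hessian of f at 0 has rank 0. Corank 2; j^3 = -p^2*(p - q) has shape L^2 M (L != M), so D-series; mu = 9 gives D_9.

Type D9, Milnor number mu = 9.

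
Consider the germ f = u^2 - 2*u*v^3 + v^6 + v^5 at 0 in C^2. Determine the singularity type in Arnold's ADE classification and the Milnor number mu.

Type A_4, Milnor number mu = 4.

The Hessian of f at 0 has rank 1. Corank 1: A-series; mu = 4 gives A_4.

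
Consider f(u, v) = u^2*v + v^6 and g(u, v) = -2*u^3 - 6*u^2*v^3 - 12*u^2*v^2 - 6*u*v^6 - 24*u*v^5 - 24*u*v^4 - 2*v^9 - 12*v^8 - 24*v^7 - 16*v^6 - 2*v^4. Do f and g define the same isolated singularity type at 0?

No.

The Hessian of f at 0 is [[0, 0], [0, 0]] with rank 0, so corank 2. A Groebner basis of the Jacobian ideal J(f) in C{u,v} is {u^2/6 + v^5, u^3, u*v}; counting standard monomials gives mu = 7. Corank 2; j^3 = u^2*v has shape L^2 M (L != M), so D-series; mu = 7 gives D_7. The Hessian of g at 0 is [[0, 0], [0, 0]] with rank 0, so corank 2. A Groebner basis of the Jacobian ideal J(g) in C{u,v} is {u^3, u^2*v, u^2/4 + u*v^2, v^3}; counting standard monomials gives mu = 6. Corank 2; j^3 = -2*u^3 is a perfect cube, so E-series; the 4-jet and mu = 6 give E_6. f is D_7 but g is E_6, hence not right-equivalent.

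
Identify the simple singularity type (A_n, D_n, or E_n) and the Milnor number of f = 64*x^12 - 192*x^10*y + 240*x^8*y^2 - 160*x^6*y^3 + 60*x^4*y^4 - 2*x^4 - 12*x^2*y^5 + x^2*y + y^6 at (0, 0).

Type D7, Milnor number mu = 7.

The Hessian of f at 0 has rank 0. Corank 2; j^3 = x^2*y has shape L^2 M (L != M), so D-series; mu = 7 gives D_7.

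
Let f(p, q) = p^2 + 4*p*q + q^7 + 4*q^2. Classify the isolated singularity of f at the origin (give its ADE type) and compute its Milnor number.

Type A6, Milnor number mu = 6.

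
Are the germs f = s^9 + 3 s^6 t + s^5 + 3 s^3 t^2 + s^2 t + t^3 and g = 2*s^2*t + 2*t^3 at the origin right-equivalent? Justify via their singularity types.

The Hessian of f at 0 has rank 0. Corank 2; j^3 = t*(s^2 + t^2) splits into three distinct lines over C (the quadratic factor has nonzero discriminant), so D_4. The Hessian of g at 0 has rank 0. Corank 2; j^3 = 2*t*(s^2 + t^2) splits into three distinct lines over C (the quadratic factor has nonzero discriminant), so D_4. Both have type D_4, hence right-equivalent.

Yes.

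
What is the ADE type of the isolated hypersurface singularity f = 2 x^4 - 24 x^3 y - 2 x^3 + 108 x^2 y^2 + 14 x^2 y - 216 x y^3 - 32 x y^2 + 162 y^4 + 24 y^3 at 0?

D_5

The Hessian of f at 0 is [[0, 0], [0, 0]] with rank 0, so corank 2. A Groebner basis of the Jacobian ideal J(f) in C{x,y} is {x*y^2 + x*y/2 - y^2, x*y/4 + y^3 - y^2/2, x^2 - 5*x*y + 6*y^2}; counting standard monomials gives mu = 5. Corank 2; j^3 = -2*(x - 3*y)*(x - 2*y)^2 has shape L^2 M (L != M), so D-series; mu = 5 gives D_5.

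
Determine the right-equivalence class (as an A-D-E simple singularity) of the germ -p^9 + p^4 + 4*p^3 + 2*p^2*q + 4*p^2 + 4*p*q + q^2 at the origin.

A_8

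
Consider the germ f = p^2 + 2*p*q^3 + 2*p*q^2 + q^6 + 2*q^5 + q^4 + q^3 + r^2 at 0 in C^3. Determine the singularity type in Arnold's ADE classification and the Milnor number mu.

Type A_2, Milnor number mu = 2.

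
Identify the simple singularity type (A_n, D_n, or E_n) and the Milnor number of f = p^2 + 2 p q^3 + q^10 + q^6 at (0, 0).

Type A_{9}, Milnor number mu = 9.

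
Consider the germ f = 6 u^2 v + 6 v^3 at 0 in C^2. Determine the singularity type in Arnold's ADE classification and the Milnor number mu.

Type D4, Milnor number mu = 4.

The Hessian of f at 0 has rank 0. Corank 2; j^3 = 6*v*(u^2 + v^2) splits into three distinct lines over C (the quadratic factor has nonzero discriminant), so D_4.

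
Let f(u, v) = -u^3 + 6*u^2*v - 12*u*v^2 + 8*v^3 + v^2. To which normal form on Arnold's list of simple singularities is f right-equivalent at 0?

A_2

The Hessian of f at 0 has rank 1. Corank 1: A-series; mu = 2 gives A_2.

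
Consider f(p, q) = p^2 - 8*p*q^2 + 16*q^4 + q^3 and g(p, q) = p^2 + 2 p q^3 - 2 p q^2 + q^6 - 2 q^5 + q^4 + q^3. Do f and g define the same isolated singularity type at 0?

Yes.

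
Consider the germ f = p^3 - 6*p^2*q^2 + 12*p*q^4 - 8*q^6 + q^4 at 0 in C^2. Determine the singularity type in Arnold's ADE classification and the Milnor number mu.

Type E6, Milnor number mu = 6.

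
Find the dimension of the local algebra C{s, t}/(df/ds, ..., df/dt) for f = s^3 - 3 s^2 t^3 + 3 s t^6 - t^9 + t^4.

6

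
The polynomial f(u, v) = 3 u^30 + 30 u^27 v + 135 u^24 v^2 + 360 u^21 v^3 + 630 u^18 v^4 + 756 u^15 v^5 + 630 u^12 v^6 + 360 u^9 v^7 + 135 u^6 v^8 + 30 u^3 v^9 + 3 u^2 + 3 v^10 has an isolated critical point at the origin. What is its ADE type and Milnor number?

The Hessian of f at 0 has rank 1. Corank 1: A-series; mu = 9 gives A_9.

Type A9, Milnor number mu = 9.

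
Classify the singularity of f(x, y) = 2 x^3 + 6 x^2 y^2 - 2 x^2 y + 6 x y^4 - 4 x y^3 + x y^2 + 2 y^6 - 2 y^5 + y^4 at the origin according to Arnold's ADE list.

The Hessian of f at 0 is [[0, 0], [0, 0]] with rank 0, so corank 2. A Groebner basis of the Jacobian ideal J(f) in C{x,y} is {y^3, x^2 + y^2/2, x*y + y^2/2}; counting standard monomials gives mu = 4. Corank 2; j^3 = x*(2*x^2 - 2*x*y + y^2) splits into three distinct lines over C (the quadratic factor has nonzero discriminant), so D_4.

D_4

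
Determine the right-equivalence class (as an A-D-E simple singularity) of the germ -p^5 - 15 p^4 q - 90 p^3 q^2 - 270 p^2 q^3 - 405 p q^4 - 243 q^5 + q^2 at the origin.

A_4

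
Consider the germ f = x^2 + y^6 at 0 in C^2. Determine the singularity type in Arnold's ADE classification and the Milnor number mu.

Type A5, Milnor number mu = 5.

The Hessian of f at 0 is [[2, 0], [0, 0]] with rank 1, so corank 1. A Groebner basis of the Jacobian ideal J(f) in C{x,y} is {y^5, x}; counting standard monomials gives mu = 5. Corank 1: A-series; mu = 5 gives A_5.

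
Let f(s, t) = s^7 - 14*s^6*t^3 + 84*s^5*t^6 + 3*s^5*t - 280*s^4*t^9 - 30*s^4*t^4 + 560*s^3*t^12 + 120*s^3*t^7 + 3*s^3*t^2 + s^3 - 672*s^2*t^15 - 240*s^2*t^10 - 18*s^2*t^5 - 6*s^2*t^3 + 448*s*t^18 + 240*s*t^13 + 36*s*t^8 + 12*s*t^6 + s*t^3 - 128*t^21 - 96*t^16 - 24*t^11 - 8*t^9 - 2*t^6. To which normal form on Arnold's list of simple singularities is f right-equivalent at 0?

E_7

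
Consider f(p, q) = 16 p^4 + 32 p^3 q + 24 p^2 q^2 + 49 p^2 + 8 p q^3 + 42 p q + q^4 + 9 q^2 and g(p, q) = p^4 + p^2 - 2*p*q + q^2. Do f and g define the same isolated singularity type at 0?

The Hessian of f at 0 has rank 1. Corank 1: A-series; mu = 3 gives A_3. The Hessian of g at 0 has rank 1. Corank 1: A-series; mu = 3 gives A_3. Both have type A_3, hence right-equivalent.

Yes.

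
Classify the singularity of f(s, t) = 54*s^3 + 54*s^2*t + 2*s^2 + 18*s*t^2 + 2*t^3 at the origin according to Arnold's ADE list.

The Hessian of f at 0 is [[4, 0], [0, 0]] with rank 1, so corank 1. A Groebner basis of the Jacobian ideal J(f) in C{s,t} is {t^2, s}; counting standard monomials gives mu = 2. Corank 1: A-series; mu = 2 gives A_2.

A_2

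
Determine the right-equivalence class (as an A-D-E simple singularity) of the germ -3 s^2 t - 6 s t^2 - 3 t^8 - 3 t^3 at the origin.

D_{9}

The Hessian of f at 0 has rank 0. Corank 2; j^3 = -3*t*(s + t)^2 has shape L^2 M (L != M), so D-series; mu = 9 gives D_9.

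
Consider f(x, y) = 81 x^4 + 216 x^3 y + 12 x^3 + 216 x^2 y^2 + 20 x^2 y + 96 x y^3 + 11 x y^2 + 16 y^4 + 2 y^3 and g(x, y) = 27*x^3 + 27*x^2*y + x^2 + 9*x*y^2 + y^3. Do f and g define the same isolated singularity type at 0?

The Hessian of f at 0 is [[0, 0], [0, 0]] with rank 0, so corank 2. A Groebner basis of the Jacobian ideal J(f) in C{x,y} is {x*y^2 + 2*x*y/3 + y^2/3, -4*x*y/3 + y^3 - 2*y^2/3, x^2 + 7*x*y/6 + y^2/3}; counting standard monomials gives mu = 5. Corank 2; j^3 = (2*x + y)^2*(3*x + 2*y) has shape L^2 M (L != M), so D-series; mu = 5 gives D_5. The Hessian of g at 0 is [[2, 0], [0, 0]] with rank 1, so corank 1. A Groebner basis of the Jacobian ideal J(g) in C{x,y} is {y^2, x}; counting standard monomials gives mu = 2. Corank 1: A-series; mu = 2 gives A_2. f is D_5 but g is A_2, hence not right-equivalent.

No.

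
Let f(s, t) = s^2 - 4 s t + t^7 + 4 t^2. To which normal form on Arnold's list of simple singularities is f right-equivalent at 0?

A_6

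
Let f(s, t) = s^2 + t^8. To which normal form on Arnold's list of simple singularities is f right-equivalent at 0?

The Hessian of f at 0 has rank 1. Corank 1: A-series; mu = 7 gives A_7.

A_{7}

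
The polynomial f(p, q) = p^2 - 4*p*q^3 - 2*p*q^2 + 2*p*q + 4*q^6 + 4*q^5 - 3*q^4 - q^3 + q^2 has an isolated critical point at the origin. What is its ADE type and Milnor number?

Type A_2, Milnor number mu = 2.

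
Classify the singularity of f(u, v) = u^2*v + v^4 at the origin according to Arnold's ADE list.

The Hessian of f at 0 is [[0, 0], [0, 0]] with rank 0, so corank 2. A Groebner basis of the Jacobian ideal J(f) in C{u,v} is {u^3, u^2/4 + v^3, u*v}; counting standard monomials gives mu = 5. Corank 2; j^3 = u^2*v has shape L^2 M (L != M), so D-series; mu = 5 gives D_5.

D_5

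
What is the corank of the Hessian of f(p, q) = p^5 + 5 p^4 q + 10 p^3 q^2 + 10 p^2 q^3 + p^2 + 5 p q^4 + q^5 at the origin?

Hessian at 0 has rank 1.

1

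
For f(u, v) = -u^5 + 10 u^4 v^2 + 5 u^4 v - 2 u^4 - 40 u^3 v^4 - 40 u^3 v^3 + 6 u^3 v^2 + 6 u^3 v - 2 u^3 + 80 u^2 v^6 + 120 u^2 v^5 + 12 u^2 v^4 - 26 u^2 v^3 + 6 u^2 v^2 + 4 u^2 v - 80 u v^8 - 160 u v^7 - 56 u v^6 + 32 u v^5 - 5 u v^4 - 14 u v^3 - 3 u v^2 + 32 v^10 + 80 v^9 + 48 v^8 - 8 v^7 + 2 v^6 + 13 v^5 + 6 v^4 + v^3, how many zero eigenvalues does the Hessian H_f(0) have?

2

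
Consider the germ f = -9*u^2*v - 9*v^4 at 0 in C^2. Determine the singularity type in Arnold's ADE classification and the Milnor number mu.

Type D_5, Milnor number mu = 5.

The Hessian of f at 0 is [[0, 0], [0, 0]] with rank 0, so corank 2. A Groebner basis of the Jacobian ideal J(f) in C{u,v} is {u^3, u^2/4 + v^3, u*v}; counting standard monomials gives mu = 5. Corank 2; j^3 = -9*u^2*v has shape L^2 M (L != M), so D-series; mu = 5 gives D_5.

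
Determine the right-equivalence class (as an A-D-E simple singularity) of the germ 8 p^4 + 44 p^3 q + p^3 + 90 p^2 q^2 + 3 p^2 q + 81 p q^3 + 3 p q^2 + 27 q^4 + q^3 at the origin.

The Hessian of f at 0 has rank 0. Corank 2; j^3 = (p + q)^3 is a perfect cube, so E-series; the 4-jet and mu = 7 give E_7.

E7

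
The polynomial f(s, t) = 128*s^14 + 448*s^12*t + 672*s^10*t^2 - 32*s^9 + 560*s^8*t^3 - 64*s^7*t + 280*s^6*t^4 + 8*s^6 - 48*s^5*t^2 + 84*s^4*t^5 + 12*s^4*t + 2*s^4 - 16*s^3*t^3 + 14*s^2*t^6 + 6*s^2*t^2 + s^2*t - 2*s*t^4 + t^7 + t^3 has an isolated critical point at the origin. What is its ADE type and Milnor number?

Type D_4, Milnor number mu = 4.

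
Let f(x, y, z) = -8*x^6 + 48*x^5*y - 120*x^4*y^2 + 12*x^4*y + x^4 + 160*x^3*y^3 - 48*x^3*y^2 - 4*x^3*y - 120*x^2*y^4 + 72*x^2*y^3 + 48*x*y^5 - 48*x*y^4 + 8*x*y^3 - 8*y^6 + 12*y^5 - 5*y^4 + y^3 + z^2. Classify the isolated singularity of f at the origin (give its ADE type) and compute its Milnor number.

Type E_{6}, Milnor number mu = 6.

The Hessian of f at 0 has rank 1. Corank 2; j^3 = y^3 is a perfect cube, so E-series; the 4-jet and mu = 6 give E_6.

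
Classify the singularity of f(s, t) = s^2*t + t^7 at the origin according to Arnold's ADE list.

D_8

The Hessian of f at 0 is [[0, 0], [0, 0]] with rank 0, so corank 2. A Groebner basis of the Jacobian ideal J(f) in C{s,t} is {s^2/7 + t^6, s^3, s*t}; counting standard monomials gives mu = 8. Corank 2; j^3 = s^2*t has shape L^2 M (L != M), so D-series; mu = 8 gives D_8.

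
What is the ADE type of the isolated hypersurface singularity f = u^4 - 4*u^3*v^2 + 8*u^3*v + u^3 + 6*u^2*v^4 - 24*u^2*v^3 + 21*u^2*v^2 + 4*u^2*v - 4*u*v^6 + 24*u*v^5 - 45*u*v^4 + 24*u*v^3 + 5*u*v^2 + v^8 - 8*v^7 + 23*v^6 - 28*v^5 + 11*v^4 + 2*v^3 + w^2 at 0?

D_5

The Hessian of f at 0 has rank 1. Corank 2; j^3 = (u + v)^2*(u + 2*v) has shape L^2 M (L != M), so D-series; mu = 5 gives D_5.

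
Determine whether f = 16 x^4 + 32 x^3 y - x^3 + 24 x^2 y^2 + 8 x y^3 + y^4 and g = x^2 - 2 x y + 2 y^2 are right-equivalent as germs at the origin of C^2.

No.

The Hessian of f at 0 has rank 0. Corank 2; j^3 = -x^3 is a perfect cube, so E-series; the 4-jet and mu = 6 give E_6. The Hessian of g at 0 has rank 2. Corank 0: nondegenerate Morse point, so A_1. f is E_6 but g is A_1, hence not right-equivalent.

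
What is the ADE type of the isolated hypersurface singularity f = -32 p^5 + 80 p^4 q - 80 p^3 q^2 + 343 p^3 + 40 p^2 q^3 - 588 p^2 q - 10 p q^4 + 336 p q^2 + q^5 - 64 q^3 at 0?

The Hessian of f at 0 has rank 0. Corank 2; j^3 = (7*p - 4*q)^3 is a perfect cube, so E-series; the 5-jet and mu = 8 give E_8.

E_{8}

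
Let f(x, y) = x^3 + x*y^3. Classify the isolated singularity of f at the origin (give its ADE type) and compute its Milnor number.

Type E7, Milnor number mu = 7.

The Hessian of f at 0 has rank 0. Corank 2; j^3 = x^3 is a perfect cube, so E-series; the 4-jet and mu = 7 give E_7.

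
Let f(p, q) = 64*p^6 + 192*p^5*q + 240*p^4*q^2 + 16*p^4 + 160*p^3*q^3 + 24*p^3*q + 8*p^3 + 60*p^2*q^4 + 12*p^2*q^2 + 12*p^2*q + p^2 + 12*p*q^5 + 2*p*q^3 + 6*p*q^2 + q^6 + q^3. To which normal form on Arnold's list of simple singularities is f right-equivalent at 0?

The Hessian of f at 0 is [[2, 0], [0, 0]] with rank 1, so corank 1. A Groebner basis of the Jacobian ideal J(f) in C{p,q} is {q^2, p}; counting standard monomials gives mu = 2. Corank 1: A-series; mu = 2 gives A_2.

A_{2}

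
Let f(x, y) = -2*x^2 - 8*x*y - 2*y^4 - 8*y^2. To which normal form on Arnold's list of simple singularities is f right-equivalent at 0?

A_{3}

The Hessian of f at 0 has rank 1. Corank 1: A-series; mu = 3 gives A_3.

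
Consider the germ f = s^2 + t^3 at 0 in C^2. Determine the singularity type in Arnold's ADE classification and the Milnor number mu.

Type A_2, Milnor number mu = 2.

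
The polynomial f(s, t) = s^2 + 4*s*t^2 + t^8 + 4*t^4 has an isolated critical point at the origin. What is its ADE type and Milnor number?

The Hessian of f at 0 has rank 1. Corank 1: A-series; mu = 7 gives A_7.

Type A_7, Milnor number mu = 7.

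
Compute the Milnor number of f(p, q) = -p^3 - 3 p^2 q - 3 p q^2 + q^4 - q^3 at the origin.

6

The Hessian of f at 0 has rank 0. Corank 2; j^3 = -(p + q)^3 is a perfect cube, so E-series; the 4-jet and mu = 6 give E_6.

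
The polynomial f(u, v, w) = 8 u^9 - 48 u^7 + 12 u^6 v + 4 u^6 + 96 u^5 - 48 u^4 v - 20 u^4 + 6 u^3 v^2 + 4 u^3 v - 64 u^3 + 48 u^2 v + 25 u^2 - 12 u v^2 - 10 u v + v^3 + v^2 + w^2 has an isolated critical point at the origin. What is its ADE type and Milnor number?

Type A2, Milnor number mu = 2.

The Hessian of f at 0 has rank 2. Corank 1: A-series; mu = 2 gives A_2.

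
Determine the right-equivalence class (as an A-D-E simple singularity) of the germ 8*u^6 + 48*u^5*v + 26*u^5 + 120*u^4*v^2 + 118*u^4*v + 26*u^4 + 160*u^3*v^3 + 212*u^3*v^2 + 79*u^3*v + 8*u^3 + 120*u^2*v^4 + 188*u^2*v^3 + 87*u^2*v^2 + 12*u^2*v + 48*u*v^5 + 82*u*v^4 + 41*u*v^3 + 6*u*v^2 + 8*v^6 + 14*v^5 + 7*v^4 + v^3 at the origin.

The Hessian of f at 0 is [[0, 0], [0, 0]] with rank 0, so corank 2. A Groebner basis of the Jacobian ideal J(f) in C{u,v} is {-768*u^2/59 - 768*u*v/59 + v^4 - 8*v^3/59 - 192*v^2/59, u^3 + 108*u^2/59 + 108*u*v/59 + 17*v^3/118 + 27*v^2/59, u^2*v - 152*u^2/59 - 152*u*v/59 - 49*v^3/177 - 38*v^2/59, 160*u^2/59 + u*v^2 + 160*u*v/59 + 187*v^3/354 + 40*v^2/59}; counting standard monomials gives mu = 7. Corank 2; j^3 = (2*u + v)^3 is a perfect cube, so E-series; the 4-jet and mu = 7 give E_7.

E7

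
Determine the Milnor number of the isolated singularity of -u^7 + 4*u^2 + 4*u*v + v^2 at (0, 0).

6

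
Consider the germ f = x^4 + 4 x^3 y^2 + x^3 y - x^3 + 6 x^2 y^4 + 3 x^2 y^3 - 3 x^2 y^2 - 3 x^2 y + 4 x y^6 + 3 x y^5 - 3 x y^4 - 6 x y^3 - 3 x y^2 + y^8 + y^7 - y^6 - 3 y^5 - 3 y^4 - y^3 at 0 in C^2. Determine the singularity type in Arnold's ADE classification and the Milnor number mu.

Type E_{7}, Milnor number mu = 7.

The Hessian of f at 0 has rank 0. Corank 2; j^3 = -(x + y)^3 is a perfect cube, so E-series; the 4-jet and mu = 7 give E_7.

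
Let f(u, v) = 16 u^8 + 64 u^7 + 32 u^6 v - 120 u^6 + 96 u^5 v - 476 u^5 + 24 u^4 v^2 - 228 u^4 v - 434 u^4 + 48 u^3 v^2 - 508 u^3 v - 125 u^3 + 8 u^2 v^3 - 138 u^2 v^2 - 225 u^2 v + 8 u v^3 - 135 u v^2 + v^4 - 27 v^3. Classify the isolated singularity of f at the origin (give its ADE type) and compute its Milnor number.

The Hessian of f at 0 has rank 0. Corank 2; j^3 = -(5*u + 3*v)^3 is a perfect cube, so E-series; the 4-jet and mu = 6 give E_6.

Type E6, Milnor number mu = 6.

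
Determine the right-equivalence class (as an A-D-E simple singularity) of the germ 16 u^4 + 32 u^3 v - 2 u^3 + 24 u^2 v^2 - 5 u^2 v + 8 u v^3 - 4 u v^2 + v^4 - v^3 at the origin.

D_{5}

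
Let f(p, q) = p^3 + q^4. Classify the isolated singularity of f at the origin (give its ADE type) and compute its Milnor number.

Type E_6, Milnor number mu = 6.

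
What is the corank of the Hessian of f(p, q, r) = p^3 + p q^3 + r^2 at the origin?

2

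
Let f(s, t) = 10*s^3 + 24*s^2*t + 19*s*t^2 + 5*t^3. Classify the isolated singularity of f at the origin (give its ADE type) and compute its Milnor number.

Type D_4, Milnor number mu = 4.

The Hessian of f at 0 is [[0, 0], [0, 0]] with rank 0, so corank 2. A Groebner basis of the Jacobian ideal J(f) in C{s,t} is {t^3, s^2 - t^2/6, s*t + t^2/2}; counting standard monomials gives mu = 4. Corank 2; j^3 = (s + t)*(10*s^2 + 14*s*t + 5*t^2) splits into three distinct lines over C (the quadratic factor has nonzero discriminant), so D_4.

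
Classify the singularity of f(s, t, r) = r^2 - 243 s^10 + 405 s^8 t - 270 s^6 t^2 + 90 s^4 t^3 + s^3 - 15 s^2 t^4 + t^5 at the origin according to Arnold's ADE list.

E_{8}

The Hessian of f at 0 has rank 1. Corank 2; j^3 = s^3 is a perfect cube, so E-series; the 5-jet and mu = 8 give E_8.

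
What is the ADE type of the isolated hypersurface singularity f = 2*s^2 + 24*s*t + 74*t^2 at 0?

The Hessian of f at 0 has rank 2. Corank 0: nondegenerate Morse point, so A_1.

A_1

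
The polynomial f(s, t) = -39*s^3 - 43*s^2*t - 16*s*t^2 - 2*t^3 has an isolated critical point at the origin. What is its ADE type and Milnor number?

Type D4, Milnor number mu = 4.

The Hessian of f at 0 is [[0, 0], [0, 0]] with rank 0, so corank 2. A Groebner basis of the Jacobian ideal J(f) in C{s,t} is {t^3, s^2 - 2*t^2/23, s*t + 7*t^2/23}; counting standard monomials gives mu = 4. Corank 2; j^3 = -(3*s + t)*(13*s^2 + 10*s*t + 2*t^2) splits into three distinct lines over C (the quadratic factor has nonzero discriminant), so D_4.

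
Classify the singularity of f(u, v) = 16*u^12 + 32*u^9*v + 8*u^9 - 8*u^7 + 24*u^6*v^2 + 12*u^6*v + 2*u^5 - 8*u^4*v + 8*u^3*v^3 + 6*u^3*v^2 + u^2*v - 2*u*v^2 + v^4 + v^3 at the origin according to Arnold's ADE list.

D5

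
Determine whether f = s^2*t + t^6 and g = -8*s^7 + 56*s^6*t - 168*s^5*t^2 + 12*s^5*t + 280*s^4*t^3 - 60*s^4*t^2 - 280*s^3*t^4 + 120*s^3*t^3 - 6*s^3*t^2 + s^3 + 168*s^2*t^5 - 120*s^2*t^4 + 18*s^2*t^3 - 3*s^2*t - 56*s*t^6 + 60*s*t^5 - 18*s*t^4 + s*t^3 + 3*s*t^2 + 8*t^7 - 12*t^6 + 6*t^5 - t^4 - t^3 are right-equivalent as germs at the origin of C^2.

The Hessian of f at 0 is [[0, 0], [0, 0]] with rank 0, so corank 2. A Groebner basis of the Jacobian ideal J(f) in C{s,t} is {s^2/6 + t^5, s^3, s*t}; counting standard monomials gives mu = 7. Corank 2; j^3 = s^2*t has shape L^2 M (L != M), so D-series; mu = 7 gives D_7. The Hessian of g at 0 is [[0, 0], [0, 0]] with rank 0, so corank 2. A Groebner basis of the Jacobian ideal J(g) in C{s,t} is {s^3 - 3*s^2*t - 6*s^2 + 12*s*t - 6*t^2, 3*s^2 + s*t^2 - 6*s*t + 3*t^2, 3*s^2 - 6*s*t + t^3 + 3*t^2}; counting standard monomials gives mu = 7. Corank 2; j^3 = (s - t)^3 is a perfect cube, so E-series; the 4-jet and mu = 7 give E_7. f is D_7 but g is E_7, hence not right-equivalent.

No.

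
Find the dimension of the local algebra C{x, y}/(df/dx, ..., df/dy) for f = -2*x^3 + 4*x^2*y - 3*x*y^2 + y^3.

4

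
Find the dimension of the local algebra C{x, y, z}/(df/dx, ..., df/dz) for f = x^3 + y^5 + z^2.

The Hessian of f at 0 has rank 1. Corank 2; j^3 = x^3 is a perfect cube, so E-series; the 5-jet and mu = 8 give E_8.

8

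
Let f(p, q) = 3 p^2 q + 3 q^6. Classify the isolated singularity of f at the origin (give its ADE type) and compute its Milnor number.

Type D_{7}, Milnor number mu = 7.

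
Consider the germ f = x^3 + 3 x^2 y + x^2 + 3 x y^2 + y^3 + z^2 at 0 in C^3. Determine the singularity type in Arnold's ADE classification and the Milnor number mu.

Type A_{2}, Milnor number mu = 2.

The Hessian of f at 0 has rank 2. Corank 1: A-series; mu = 2 gives A_2.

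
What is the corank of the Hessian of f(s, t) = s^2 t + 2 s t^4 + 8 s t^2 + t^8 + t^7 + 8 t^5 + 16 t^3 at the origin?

Hessian at 0 has rank 0.

2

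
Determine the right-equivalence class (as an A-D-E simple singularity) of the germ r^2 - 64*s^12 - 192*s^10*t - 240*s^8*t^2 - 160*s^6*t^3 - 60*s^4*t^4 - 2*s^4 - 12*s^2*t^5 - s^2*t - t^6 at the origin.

The Hessian of f at 0 is [[0, 0, 0], [0, 0, 0], [0, 0, 2]] with rank 1, so corank 2. A Groebner basis of the Jacobian ideal J(f) in C{s,t,r} is {s^2/6 + t^5, s^3, s*t, r}; counting standard monomials gives mu = 7. Corank 2; j^3 = -s^2*t has shape L^2 M (L != M), so D-series; mu = 7 gives D_7.

D7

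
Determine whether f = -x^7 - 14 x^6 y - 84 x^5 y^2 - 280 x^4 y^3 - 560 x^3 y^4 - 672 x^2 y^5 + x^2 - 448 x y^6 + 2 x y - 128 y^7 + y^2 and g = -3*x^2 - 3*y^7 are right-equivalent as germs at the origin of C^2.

Yes.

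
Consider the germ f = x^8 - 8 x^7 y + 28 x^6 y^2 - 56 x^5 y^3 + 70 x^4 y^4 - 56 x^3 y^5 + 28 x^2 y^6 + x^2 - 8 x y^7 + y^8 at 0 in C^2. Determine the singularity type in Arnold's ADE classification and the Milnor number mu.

The Hessian of f at 0 has rank 1. Corank 1: A-series; mu = 7 gives A_7.

Type A_{7}, Milnor number mu = 7.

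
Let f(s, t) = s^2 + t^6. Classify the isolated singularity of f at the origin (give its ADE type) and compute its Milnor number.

Type A_5, Milnor number mu = 5.

The Hessian of f at 0 has rank 1. Corank 1: A-series; mu = 5 gives A_5.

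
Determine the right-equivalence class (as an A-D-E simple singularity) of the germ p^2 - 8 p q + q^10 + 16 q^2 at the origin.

A9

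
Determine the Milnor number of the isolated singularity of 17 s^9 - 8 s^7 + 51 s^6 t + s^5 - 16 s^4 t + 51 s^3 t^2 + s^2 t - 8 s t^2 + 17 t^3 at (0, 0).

The Hessian of f at 0 has rank 0. Corank 2; j^3 = t*(s^2 - 8*s*t + 17*t^2) splits into three distinct lines over C (the quadratic factor has nonzero discriminant), so D_4.

4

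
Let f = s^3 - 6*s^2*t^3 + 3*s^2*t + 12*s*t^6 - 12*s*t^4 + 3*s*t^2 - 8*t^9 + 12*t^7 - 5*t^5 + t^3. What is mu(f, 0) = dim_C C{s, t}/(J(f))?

8

The Hessian of f at 0 has rank 0. Corank 2; j^3 = (s + t)^3 is a perfect cube, so E-series; the 5-jet and mu = 8 give E_8.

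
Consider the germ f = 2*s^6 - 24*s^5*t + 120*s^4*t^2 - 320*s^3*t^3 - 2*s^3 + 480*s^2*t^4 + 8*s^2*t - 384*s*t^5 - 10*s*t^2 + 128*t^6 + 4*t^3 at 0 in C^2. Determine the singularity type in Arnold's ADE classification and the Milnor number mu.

Type D7, Milnor number mu = 7.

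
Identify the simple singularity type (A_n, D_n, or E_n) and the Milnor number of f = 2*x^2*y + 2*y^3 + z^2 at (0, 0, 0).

The Hessian of f at 0 is [[0, 0, 0], [0, 0, 0], [0, 0, 2]] with rank 1, so corank 2. A Groebner basis of the Jacobian ideal J(f) in C{x,y,z} is {y^3, x^2 + 3*y^2, x*y, z}; counting standard monomials gives mu = 4. Corank 2; j^3 = 2*y*(x^2 + y^2) splits into three distinct lines over C (the quadratic factor has nonzero discriminant), so D_4.

Type D_{4}, Milnor number mu = 4.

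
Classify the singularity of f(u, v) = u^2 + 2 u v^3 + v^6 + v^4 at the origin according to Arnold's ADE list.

The Hessian of f at 0 is [[2, 0], [0, 0]] with rank 1, so corank 1. A Groebner basis of the Jacobian ideal J(f) in C{u,v} is {v^3, u}; counting standard monomials gives mu = 3. Corank 1: A-series; mu = 3 gives A_3.

A3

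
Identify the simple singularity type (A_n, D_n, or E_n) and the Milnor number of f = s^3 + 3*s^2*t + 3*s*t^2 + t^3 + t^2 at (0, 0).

Type A_{2}, Milnor number mu = 2.

The Hessian of f at 0 has rank 1. Corank 1: A-series; mu = 2 gives A_2.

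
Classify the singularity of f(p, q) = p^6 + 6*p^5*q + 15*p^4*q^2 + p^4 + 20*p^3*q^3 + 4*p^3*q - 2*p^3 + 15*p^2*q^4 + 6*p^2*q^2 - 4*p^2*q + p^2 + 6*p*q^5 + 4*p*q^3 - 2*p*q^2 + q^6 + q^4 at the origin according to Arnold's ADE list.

The Hessian of f at 0 has rank 1. Corank 1: A-series; mu = 5 gives A_5.

A_{5}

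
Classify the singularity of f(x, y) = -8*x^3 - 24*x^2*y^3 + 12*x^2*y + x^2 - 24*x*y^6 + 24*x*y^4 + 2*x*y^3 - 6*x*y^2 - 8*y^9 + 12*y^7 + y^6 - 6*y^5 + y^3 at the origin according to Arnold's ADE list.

A_{2}

The Hessian of f at 0 is [[2, 0], [0, 0]] with rank 1, so corank 1. A Groebner basis of the Jacobian ideal J(f) in C{x,y} is {y^2, x}; counting standard monomials gives mu = 2. Corank 1: A-series; mu = 2 gives A_2.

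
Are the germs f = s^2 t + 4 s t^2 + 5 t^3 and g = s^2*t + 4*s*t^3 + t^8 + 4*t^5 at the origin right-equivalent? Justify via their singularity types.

No.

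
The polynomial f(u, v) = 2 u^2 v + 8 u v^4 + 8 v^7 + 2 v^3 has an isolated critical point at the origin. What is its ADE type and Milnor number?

Type D_4, Milnor number mu = 4.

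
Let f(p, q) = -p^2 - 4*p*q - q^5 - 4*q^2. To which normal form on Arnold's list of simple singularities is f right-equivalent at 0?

A_4

The Hessian of f at 0 has rank 1. Corank 1: A-series; mu = 4 gives A_4.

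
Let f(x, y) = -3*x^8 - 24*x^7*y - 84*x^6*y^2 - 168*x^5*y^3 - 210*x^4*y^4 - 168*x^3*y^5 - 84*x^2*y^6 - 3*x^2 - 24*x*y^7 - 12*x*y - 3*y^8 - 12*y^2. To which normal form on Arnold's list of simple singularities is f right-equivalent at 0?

The Hessian of f at 0 has rank 1. Corank 1: A-series; mu = 7 gives A_7.

A7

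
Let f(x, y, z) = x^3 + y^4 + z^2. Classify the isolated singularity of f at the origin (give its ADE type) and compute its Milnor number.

Type E_6, Milnor number mu = 6.

The Hessian of f at 0 is [[0, 0, 0], [0, 0, 0], [0, 0, 2]] with rank 1, so corank 2. A Groebner basis of the Jacobian ideal J(f) in C{x,y,z} is {y^3, x^2, z}; counting standard monomials gives mu = 6. Corank 2; j^3 = x^3 is a perfect cube, so E-series; the 4-jet and mu = 6 give E_6.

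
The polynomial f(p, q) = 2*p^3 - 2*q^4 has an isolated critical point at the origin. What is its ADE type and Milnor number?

Type E6, Milnor number mu = 6.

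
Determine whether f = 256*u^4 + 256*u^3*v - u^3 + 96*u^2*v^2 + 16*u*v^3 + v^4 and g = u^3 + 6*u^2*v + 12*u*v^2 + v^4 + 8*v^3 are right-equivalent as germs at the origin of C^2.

Yes.

The Hessian of f at 0 is [[0, 0], [0, 0]] with rank 0, so corank 2. A Groebner basis of the Jacobian ideal J(f) in C{u,v} is {v^4, u*v^2 + v^3/12, u^2}; counting standard monomials gives mu = 6. Corank 2; j^3 = -u^3 is a perfect cube, so E-series; the 4-jet and mu = 6 give E_6. The Hessian of g at 0 is [[0, 0], [0, 0]] with rank 0, so corank 2. A Groebner basis of the Jacobian ideal J(g) in C{u,v} is {v^3, u^2 + 4*u*v + 4*v^2}; counting standard monomials gives mu = 6. Corank 2; j^3 = (u + 2*v)^3 is a perfect cube, so E-series; the 4-jet and mu = 6 give E_6. Both have type E_6, hence right-equivalent.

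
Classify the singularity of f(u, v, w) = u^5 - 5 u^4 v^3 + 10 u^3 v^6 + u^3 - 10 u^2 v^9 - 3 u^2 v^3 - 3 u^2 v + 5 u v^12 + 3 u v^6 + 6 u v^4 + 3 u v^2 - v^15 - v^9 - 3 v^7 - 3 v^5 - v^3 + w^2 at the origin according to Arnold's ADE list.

E_8

The Hessian of f at 0 has rank 1. Corank 2; j^3 = (u - v)^3 is a perfect cube, so E-series; the 5-jet and mu = 8 give E_8.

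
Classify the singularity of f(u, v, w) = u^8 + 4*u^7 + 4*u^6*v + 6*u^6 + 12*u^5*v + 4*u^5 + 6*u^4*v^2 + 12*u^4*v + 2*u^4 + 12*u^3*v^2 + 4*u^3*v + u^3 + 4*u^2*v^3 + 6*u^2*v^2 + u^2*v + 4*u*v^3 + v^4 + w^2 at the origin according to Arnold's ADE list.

The Hessian of f at 0 is [[0, 0, 0], [0, 0, 0], [0, 0, 2]] with rank 1, so corank 2. A Groebner basis of the Jacobian ideal J(f) in C{u,v,w} is {u*v^2, -u*v/4 + v^3, u^2 + u*v, w}; counting standard monomials gives mu = 5. Corank 2; j^3 = u^2*(u + v) has shape L^2 M (L != M), so D-series; mu = 5 gives D_5.

D5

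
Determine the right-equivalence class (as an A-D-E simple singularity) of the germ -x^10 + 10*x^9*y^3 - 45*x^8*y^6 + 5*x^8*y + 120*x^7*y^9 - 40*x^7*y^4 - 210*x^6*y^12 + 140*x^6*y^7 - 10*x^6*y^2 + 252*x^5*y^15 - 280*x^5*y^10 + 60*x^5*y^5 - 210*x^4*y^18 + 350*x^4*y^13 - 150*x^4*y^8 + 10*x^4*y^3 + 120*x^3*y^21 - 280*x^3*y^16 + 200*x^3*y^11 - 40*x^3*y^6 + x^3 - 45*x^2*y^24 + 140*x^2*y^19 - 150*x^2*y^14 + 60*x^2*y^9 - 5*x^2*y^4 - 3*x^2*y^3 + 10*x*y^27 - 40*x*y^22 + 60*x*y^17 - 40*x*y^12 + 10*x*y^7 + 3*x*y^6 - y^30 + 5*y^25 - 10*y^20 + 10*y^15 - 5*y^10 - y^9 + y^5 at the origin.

E_8

The Hessian of f at 0 is [[0, 0], [0, 0]] with rank 0, so corank 2. A Groebner basis of the Jacobian ideal J(f) in C{x,y} is {-x^2/2 + x*y^3, y^4, x^3, x^2*y}; counting standard monomials gives mu = 8. Corank 2; j^3 = x^3 is a perfect cube, so E-series; the 5-jet and mu = 8 give E_8.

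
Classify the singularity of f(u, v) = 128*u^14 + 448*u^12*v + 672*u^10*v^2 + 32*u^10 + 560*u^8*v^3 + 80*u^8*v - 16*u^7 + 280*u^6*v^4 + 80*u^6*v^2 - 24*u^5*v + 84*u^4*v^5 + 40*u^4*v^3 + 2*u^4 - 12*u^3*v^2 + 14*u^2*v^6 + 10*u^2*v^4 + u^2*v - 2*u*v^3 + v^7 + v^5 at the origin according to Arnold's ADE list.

D_8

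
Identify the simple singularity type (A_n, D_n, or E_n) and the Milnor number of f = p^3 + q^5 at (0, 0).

The Hessian of f at 0 has rank 0. Corank 2; j^3 = p^3 is a perfect cube, so E-series; the 5-jet and mu = 8 give E_8.

Type E_8, Milnor number mu = 8.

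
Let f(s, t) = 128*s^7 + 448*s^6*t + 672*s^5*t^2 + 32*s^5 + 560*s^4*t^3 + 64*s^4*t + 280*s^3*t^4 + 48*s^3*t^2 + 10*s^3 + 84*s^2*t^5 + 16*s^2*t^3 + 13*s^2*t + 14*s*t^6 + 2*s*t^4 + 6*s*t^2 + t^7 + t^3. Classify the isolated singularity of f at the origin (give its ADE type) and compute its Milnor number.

Type D_{4}, Milnor number mu = 4.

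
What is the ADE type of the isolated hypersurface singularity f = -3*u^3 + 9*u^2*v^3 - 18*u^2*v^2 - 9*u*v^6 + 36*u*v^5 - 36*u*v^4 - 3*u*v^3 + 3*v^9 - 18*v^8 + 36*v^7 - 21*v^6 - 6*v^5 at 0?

The Hessian of f at 0 is [[0, 0], [0, 0]] with rank 0, so corank 2. A Groebner basis of the Jacobian ideal J(f) in C{u,v} is {-u^2/4 + v^4 - v^3/12, u^3, u^2*v + u^2/12 + v^3/36, u^2/2 + u*v^2 + v^3/6}; counting standard monomials gives mu = 7. Corank 2; j^3 = -3*u^3 is a perfect cube, so E-series; the 4-jet and mu = 7 give E_7.

E7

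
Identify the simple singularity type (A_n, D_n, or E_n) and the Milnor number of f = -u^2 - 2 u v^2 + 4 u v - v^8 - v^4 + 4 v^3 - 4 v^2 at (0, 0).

Type A_{7}, Milnor number mu = 7.

The Hessian of f at 0 is [[-2, 4], [4, -8]] with rank 1, so corank 1. A Groebner basis of the Jacobian ideal J(f) in C{u,v} is {u^4 + 24*u^3 - 112*u^2*v - 176*u^2 + 448*u*v + 192*u - 384*v, u^3*v + 6*u^3 - 24*u^2*v - 32*u^2 + 80*u*v + 32*u - 64*v, u + v^2 - 2*v}; counting standard monomials gives mu = 7. Corank 1: A-series; mu = 7 gives A_7.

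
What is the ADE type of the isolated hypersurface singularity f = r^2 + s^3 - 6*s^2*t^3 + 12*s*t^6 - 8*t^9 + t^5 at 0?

E_{8}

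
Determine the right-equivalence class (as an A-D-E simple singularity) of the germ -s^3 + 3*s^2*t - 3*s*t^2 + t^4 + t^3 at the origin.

The Hessian of f at 0 has rank 0. Corank 2; j^3 = -(s - t)^3 is a perfect cube, so E-series; the 4-jet and mu = 6 give E_6.

E_6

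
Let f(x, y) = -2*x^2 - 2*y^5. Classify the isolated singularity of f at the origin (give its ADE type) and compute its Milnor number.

Type A4, Milnor number mu = 4.

The Hessian of f at 0 has rank 1. Corank 1: A-series; mu = 4 gives A_4.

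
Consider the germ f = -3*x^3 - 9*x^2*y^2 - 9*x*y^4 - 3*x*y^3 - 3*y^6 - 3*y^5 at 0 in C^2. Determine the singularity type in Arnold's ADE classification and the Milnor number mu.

The Hessian of f at 0 has rank 0. Corank 2; j^3 = -3*x^3 is a perfect cube, so E-series; the 4-jet and mu = 7 give E_7.

Type E_{7}, Milnor number mu = 7.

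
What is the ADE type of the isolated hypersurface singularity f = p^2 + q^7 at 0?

The Hessian of f at 0 has rank 1. Corank 1: A-series; mu = 6 gives A_6.

A_{6}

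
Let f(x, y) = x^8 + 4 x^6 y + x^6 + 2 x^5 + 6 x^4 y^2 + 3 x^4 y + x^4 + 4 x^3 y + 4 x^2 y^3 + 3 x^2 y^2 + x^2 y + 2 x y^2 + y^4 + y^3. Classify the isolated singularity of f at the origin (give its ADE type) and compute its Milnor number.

The Hessian of f at 0 has rank 0. Corank 2; j^3 = y*(x + y)^2 has shape L^2 M (L != M), so D-series; mu = 5 gives D_5.

Type D_{5}, Milnor number mu = 5.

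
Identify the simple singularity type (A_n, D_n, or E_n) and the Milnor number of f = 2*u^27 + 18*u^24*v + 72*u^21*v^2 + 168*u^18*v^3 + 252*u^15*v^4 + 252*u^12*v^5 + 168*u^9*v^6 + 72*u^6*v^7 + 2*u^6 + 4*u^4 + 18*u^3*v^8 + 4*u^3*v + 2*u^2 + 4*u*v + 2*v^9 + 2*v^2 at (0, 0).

Type A_{8}, Milnor number mu = 8.

The Hessian of f at 0 is [[4, 4], [4, 4]] with rank 1, so corank 1. A Groebner basis of the Jacobian ideal J(f) in C{u,v} is {2*u^2 + u*v^3 + 5*u*v + 3*v^2, -3*u^2 - 7*u*v + v^4 - 4*v^2, u^3 + u + v, u^2*v + u*v^2 - u/3 + v^3/3 - v/3}; counting standard monomials gives mu = 8. Corank 1: A-series; mu = 8 gives A_8.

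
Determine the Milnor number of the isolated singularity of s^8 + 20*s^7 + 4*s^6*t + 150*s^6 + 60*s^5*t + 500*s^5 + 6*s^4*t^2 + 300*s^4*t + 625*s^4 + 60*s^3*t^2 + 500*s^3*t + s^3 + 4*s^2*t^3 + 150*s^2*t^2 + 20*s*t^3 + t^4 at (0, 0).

6

The Hessian of f at 0 has rank 0. Corank 2; j^3 = s^3 is a perfect cube, so E-series; the 4-jet and mu = 6 give E_6.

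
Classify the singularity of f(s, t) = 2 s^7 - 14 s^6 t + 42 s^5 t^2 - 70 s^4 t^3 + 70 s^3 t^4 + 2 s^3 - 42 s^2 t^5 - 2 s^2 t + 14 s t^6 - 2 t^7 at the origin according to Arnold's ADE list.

D8

The Hessian of f at 0 has rank 0. Corank 2; j^3 = 2*s^2*(s - t) has shape L^2 M (L != M), so D-series; mu = 8 gives D_8.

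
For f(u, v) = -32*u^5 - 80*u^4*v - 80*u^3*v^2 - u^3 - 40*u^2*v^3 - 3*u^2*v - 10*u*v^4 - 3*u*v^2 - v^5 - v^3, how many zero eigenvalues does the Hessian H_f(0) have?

Hessian at 0 has rank 0.

2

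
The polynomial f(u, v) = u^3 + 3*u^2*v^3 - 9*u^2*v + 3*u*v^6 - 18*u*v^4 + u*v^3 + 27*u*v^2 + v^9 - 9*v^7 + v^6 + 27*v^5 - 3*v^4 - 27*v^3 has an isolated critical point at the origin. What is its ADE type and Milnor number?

Type E_{7}, Milnor number mu = 7.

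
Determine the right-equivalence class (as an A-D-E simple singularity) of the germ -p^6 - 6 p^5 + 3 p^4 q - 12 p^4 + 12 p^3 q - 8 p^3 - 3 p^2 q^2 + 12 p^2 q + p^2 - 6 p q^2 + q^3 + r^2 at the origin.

A_2

The Hessian of f at 0 has rank 2. Corank 1: A-series; mu = 2 gives A_2.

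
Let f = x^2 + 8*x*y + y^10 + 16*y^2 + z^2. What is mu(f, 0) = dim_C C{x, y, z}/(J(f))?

The Hessian of f at 0 is [[2, 8, 0], [8, 32, 0], [0, 0, 2]] with rank 2, so corank 1. A Groebner basis of the Jacobian ideal J(f) in C{x,y,z} is {y^9, x + 4*y, z}; counting standard monomials gives mu = 9. Corank 1: A-series; mu = 9 gives A_9.

9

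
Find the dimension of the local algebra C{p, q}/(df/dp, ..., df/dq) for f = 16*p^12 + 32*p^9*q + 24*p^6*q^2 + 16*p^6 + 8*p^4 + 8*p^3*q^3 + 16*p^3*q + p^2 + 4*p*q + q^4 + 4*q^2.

The Hessian of f at 0 has rank 1. Corank 1: A-series; mu = 3 gives A_3.

3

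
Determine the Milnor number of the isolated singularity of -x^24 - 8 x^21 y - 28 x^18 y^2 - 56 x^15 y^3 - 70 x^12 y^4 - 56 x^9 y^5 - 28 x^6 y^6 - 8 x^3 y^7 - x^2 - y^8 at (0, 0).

7

The Hessian of f at 0 has rank 1. Corank 1: A-series; mu = 7 gives A_7.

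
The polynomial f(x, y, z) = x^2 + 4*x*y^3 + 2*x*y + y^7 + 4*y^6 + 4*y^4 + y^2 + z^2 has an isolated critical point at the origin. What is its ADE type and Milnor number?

Type A_6, Milnor number mu = 6.

The Hessian of f at 0 is [[2, 2, 0], [2, 2, 0], [0, 0, 2]] with rank 2, so corank 1. A Groebner basis of the Jacobian ideal J(f) in C{x,y,z} is {x/2 + y^3 + y/2, x^2 + 2*x*y + y^2, z}; counting standard monomials gives mu = 6. Corank 1: A-series; mu = 6 gives A_6.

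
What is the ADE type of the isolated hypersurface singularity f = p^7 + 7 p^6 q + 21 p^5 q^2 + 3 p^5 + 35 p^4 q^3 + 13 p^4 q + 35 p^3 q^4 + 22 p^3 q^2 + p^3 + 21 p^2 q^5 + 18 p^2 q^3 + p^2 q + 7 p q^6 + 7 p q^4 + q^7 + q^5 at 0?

D6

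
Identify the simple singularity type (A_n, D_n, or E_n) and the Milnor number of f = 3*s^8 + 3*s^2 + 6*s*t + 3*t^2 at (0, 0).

The Hessian of f at 0 is [[6, 6], [6, 6]] with rank 1, so corank 1. A Groebner basis of the Jacobian ideal J(f) in C{s,t} is {t^7, s + t}; counting standard monomials gives mu = 7. Corank 1: A-series; mu = 7 gives A_7.

Type A_{7}, Milnor number mu = 7.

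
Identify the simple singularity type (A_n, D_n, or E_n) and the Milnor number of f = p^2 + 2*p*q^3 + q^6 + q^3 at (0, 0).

Type A_{2}, Milnor number mu = 2.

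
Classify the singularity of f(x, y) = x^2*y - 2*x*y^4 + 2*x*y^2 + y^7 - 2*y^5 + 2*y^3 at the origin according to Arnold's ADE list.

D4

The Hessian of f at 0 is [[0, 0], [0, 0]] with rank 0, so corank 2. A Groebner basis of the Jacobian ideal J(f) in C{x,y} is {y^3, x^2 + 2*y^2, x*y + y^2}; counting standard monomials gives mu = 4. Corank 2; j^3 = y*(x^2 + 2*x*y + 2*y^2) splits into three distinct lines over C (the quadratic factor has nonzero discriminant), so D_4.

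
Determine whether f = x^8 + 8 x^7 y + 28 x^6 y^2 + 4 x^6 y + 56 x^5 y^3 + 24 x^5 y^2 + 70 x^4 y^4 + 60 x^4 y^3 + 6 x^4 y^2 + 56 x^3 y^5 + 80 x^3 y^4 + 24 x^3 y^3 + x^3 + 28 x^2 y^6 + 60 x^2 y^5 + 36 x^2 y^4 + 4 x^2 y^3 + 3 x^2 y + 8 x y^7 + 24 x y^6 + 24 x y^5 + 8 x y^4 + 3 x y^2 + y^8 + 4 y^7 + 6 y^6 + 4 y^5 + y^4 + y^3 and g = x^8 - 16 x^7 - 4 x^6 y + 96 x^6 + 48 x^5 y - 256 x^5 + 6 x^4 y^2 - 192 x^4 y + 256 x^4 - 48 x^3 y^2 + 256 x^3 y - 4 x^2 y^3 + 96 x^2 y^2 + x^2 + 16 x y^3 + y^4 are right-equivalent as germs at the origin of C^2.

No.

The Hessian of f at 0 has rank 0. Corank 2; j^3 = (x + y)^3 is a perfect cube, so E-series; the 4-jet and mu = 6 give E_6. The Hessian of g at 0 has rank 1. Corank 1: A-series; mu = 3 gives A_3. f is E_6 but g is A_3, hence not right-equivalent.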